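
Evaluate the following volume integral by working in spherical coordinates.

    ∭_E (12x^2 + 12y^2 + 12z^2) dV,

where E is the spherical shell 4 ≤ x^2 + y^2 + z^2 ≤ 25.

In spherical coordinates, x = ρ sin(φ) cos(θ), y = ρ sin(φ) sin(θ), z = ρ cos(φ), and dV = ρ^2 sin(φ) dρ dφ dθ.

The integrand becomes 12ρ^2, so

    ∭_E (12x^2 + 12y^2 + 12z^2) dV = ∫_{0}^{2π} ∫_{0}^{π} ∫_{2}^{5} (12ρ^2) · ρ^2 sin(φ) dρ dφ dθ.

Inner (ρ): 37116sin(φ)/5.
Middle (φ): 74232/5.
Outer (θ): 148464π/5.

Therefore the triple integral equals 148464π/5.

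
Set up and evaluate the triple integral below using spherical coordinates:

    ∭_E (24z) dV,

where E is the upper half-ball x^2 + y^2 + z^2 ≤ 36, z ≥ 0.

In spherical coordinates, x = ρ sin(φ) cos(θ), y = ρ sin(φ) sin(θ), z = ρ cos(φ), and dV = ρ^2 sin(φ) dρ dφ dθ.

The integrand becomes 24ρ cos(φ), so

    ∭_E (24z) dV = ∫_{0}^{2π} ∫_{0}^{π/2} ∫_{0}^{6} (24ρ cos(φ)) · ρ^2 sin(φ) dρ dφ dθ.

Inner (ρ): 3888sin(2φ).
Middle (φ): 3888.
Outer (θ): 7776π.

Therefore the triple integral equals 7776π.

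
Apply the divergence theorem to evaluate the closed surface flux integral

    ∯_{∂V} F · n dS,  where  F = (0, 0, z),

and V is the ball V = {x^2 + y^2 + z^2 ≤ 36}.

By the divergence theorem,

    ∯_{∂V} F · n dS = ∭_V (∇ · F) dV.

Compute the divergence:
    ∇ · F = ∂F_x/∂x + ∂F_y/∂y + ∂F_z/∂z = 0 + 0 + 1 = 1.

In spherical coordinates, x = ρ sin(φ) cos(θ), y = ρ sin(φ) sin(θ), z = ρ cos(φ), dV = ρ^2 sin(φ) dρ dφ dθ, with 0 ≤ ρ ≤ 6, 0 ≤ φ ≤ π, 0 ≤ θ ≤ 2π.

The integrand, after substitution and multiplying by the volume element, becomes (1) · ρ^2 sin(φ), so

    ∭_V (∇·F) dV = ∫_0^{2π} ∫_0^{π} ∫_0^{6} (1) · ρ^2 sin(φ) dρ dφ dθ.

Inner (ρ from 0 to 6): 72sin(φ).
Middle (φ from 0 to π): 144.
Outer (θ from 0 to 2π): 288π.

Therefore ∯_{∂V} F · n dS = 288π.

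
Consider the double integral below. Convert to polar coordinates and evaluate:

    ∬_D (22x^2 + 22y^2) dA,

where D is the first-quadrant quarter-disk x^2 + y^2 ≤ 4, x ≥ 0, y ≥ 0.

The region D is 0 ≤ r ≤ 2, 0 ≤ θ ≤ π/2 in polar coordinates, where x = r cos(θ), y = r sin(θ), and dA = r dr dθ.

Under the substitution, the integrand becomes 22r^2, so

    ∬_D (22x^2 + 22y^2) dA = ∫_{0}^{π/2} ∫_{0}^{2} (22r^2) · r dr dθ.

Inner integral (in r): ∫_{0}^{2} (22r^2) · r dr = 88.

Outer integral (in θ): ∫_{0}^{π/2} (88) dθ = 44π.

Therefore ∬_D (22x^2 + 22y^2) dA = 44π.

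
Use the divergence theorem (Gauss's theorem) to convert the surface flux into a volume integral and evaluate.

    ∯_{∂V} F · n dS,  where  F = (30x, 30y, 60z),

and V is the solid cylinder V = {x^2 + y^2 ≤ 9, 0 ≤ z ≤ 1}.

By the divergence theorem,

    ∯_{∂V} F · n dS = ∭_V (∇ · F) dV.

Compute the divergence:
    ∇ · F = ∂F_x/∂x + ∂F_y/∂y + ∂F_z/∂z = 30 + 30 + 60 = 120.

In cylindrical coordinates, x = r cos(θ), y = r sin(θ), z = z, dV = r dr dθ dz, with 0 ≤ r ≤ 3, 0 ≤ θ ≤ 2π, 0 ≤ z ≤ 1.

The integrand, after substitution and multiplying by the volume element, becomes (120) · r, so

    ∭_V (∇·F) dV = ∫_0^{2π} ∫_0^{3} ∫_0^{1} (120) · r dz dr dθ.

Inner (z from 0 to 1): 120r.
Middle (r from 0 to 3): 540.
Outer (θ from 0 to 2π): 1080π.

Therefore ∯_{∂V} F · n dS = 1080π.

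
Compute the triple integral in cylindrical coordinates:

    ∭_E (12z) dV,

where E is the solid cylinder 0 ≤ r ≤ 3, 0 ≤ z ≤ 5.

In cylindrical coordinates, x = r cos(θ), y = r sin(θ), z = z, and dV = r dr dθ dz.

The integrand becomes 12z, so

    ∭_E (12z) dV = ∫_{0}^{2π} ∫_{0}^{3} ∫_{0}^{5} (12z) · r dz dr dθ.

Inner (z): 150r.
Middle (r from 0 to 3): 675.
Outer (θ): 1350π.

Therefore the triple integral equals 1350π.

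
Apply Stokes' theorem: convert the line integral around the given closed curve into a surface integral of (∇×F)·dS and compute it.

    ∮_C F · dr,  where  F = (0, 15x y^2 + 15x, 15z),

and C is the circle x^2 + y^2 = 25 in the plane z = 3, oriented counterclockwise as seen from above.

Let S be the flat disk x^2 + y^2 ≤ 25 in the plane z = 3, with upward unit normal n̂ = ẑ. By Stokes' theorem,

    ∮_C F · dr = ∬_S (∇ × F) · n̂ dS = ∬_D (curl F)_z dA,

where D is the disk x^2 + y^2 ≤ 25.

Compute the curl of F = (0, 15x y^2 + 15x, 15z):
    (∇ × F)_x = ∂F_z/∂y - ∂F_y/∂z = 0,
    (∇ × F)_y = ∂F_x/∂z - ∂F_z/∂x = 0,
    (∇ × F)_z = ∂F_y/∂x - ∂F_x/∂y = 15y^2 + 15.

On z = 3, (curl F)_z = 15y^2 + 15.

Convert to polar (x = r cos θ, y = r sin θ, dA = r dr dθ); the integrand becomes 15r^2sin(θ)^2 + 15, so

    ∬_D (curl F)_z dA = ∫_0^{2π} ∫_0^{5} (15r^2sin(θ)^2 + 15) · r dr dθ.

Inner (r from 0 to 5): 9375sin(θ)^2/4 + 375/2.
Outer (θ from 0 to 2π): 10875π/4.

Therefore ∮_C F · dr = 10875π/4.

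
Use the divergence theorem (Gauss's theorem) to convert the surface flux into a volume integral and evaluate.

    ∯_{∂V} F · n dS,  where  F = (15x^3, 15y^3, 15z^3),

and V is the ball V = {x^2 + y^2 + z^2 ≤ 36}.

By the divergence theorem,

    ∯_{∂V} F · n dS = ∭_V (∇ · F) dV.

Compute the divergence:
    ∇ · F = ∂F_x/∂x + ∂F_y/∂y + ∂F_z/∂z = 45x^2 + 45y^2 + 45z^2.

In spherical coordinates, x = ρ sin(φ) cos(θ), y = ρ sin(φ) sin(θ), z = ρ cos(φ), dV = ρ^2 sin(φ) dρ dφ dθ, with 0 ≤ ρ ≤ 6, 0 ≤ φ ≤ π, 0 ≤ θ ≤ 2π.

The integrand, after substitution and multiplying by the volume element, becomes (45ρ^2) · ρ^2 sin(φ), so

    ∭_V (∇·F) dV = ∫_0^{2π} ∫_0^{π} ∫_0^{6} (45ρ^2) · ρ^2 sin(φ) dρ dφ dθ.

Inner (ρ from 0 to 6): 69984sin(φ).
Middle (φ from 0 to π): 139968.
Outer (θ from 0 to 2π): 279936π.

Therefore ∯_{∂V} F · n dS = 279936π.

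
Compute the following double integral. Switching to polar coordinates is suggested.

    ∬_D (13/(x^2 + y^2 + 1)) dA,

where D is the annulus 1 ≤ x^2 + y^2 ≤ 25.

The region D is 1 ≤ r ≤ 5, 0 ≤ θ ≤ 2π in polar coordinates, where x = r cos(θ), y = r sin(θ), and dA = r dr dθ.

Under the substitution, the integrand becomes 13/(r^2 + 1), so

    ∬_D (13/(x^2 + y^2 + 1)) dA = ∫_{0}^{2π} ∫_{1}^{5} (13/(r^2 + 1)) · r dr dθ.

Inner integral (in r): ∫_{1}^{5} (13/(r^2 + 1)) · r dr = 13log(13)/2.

Outer integral (in θ): ∫_{0}^{2π} (13log(13)/2) dθ = 13π log(13).

Therefore ∬_D (13/(x^2 + y^2 + 1)) dA = 13π log(13).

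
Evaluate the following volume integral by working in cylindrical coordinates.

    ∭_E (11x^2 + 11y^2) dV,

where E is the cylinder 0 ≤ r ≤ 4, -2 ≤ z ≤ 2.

In cylindrical coordinates, x = r cos(θ), y = r sin(θ), z = z, and dV = r dr dθ dz.

The integrand becomes 11r^2, so

    ∭_E (11x^2 + 11y^2) dV = ∫_{0}^{2π} ∫_{0}^{4} ∫_{-2}^{2} (11r^2) · r dz dr dθ.

Inner (z): 44r^3.
Middle (r from 0 to 4): 2816.
Outer (θ): 5632π.

Therefore the triple integral equals 5632π.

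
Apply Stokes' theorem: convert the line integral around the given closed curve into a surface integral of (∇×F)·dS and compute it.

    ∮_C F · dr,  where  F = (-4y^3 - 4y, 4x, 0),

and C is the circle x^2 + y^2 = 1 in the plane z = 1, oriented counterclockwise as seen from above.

Let S be the flat disk x^2 + y^2 ≤ 1 in the plane z = 1, with upward unit normal n̂ = ẑ. By Stokes' theorem,

    ∮_C F · dr = ∬_S (∇ × F) · n̂ dS = ∬_D (curl F)_z dA,

where D is the disk x^2 + y^2 ≤ 1.

Compute the curl of F = (-4y^3 - 4y, 4x, 0):
    (∇ × F)_x = ∂F_z/∂y - ∂F_y/∂z = 0,
    (∇ × F)_y = ∂F_x/∂z - ∂F_z/∂x = 0,
    (∇ × F)_z = ∂F_y/∂x - ∂F_x/∂y = 12y^2 + 8.

On z = 1, (curl F)_z = 12y^2 + 8.

Convert to polar (x = r cos θ, y = r sin θ, dA = r dr dθ); the integrand becomes 12r^2sin(θ)^2 + 8, so

    ∬_D (curl F)_z dA = ∫_0^{2π} ∫_0^{1} (12r^2sin(θ)^2 + 8) · r dr dθ.

Inner (r from 0 to 1): 3sin(θ)^2 + 4.
Outer (θ from 0 to 2π): 11π.

Therefore ∮_C F · dr = 11π.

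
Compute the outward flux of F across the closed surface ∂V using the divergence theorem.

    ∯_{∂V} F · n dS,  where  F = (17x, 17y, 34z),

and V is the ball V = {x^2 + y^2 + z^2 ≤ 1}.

By the divergence theorem,

    ∯_{∂V} F · n dS = ∭_V (∇ · F) dV.

Compute the divergence:
    ∇ · F = ∂F_x/∂x + ∂F_y/∂y + ∂F_z/∂z = 17 + 17 + 34 = 68.

In spherical coordinates, x = ρ sin(φ) cos(θ), y = ρ sin(φ) sin(θ), z = ρ cos(φ), dV = ρ^2 sin(φ) dρ dφ dθ, with 0 ≤ ρ ≤ 1, 0 ≤ φ ≤ π, 0 ≤ θ ≤ 2π.

The integrand, after substitution and multiplying by the volume element, becomes (68) · ρ^2 sin(φ), so

    ∭_V (∇·F) dV = ∫_0^{2π} ∫_0^{π} ∫_0^{1} (68) · ρ^2 sin(φ) dρ dφ dθ.

Inner (ρ from 0 to 1): 68sin(φ)/3.
Middle (φ from 0 to π): 136/3.
Outer (θ from 0 to 2π): 272π/3.

Therefore ∯_{∂V} F · n dS = 272π/3.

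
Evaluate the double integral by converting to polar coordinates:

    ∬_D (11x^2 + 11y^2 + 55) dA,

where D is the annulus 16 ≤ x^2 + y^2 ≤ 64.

The region D is 4 ≤ r ≤ 8, 0 ≤ θ ≤ 2π in polar coordinates, where x = r cos(θ), y = r sin(θ), and dA = r dr dθ.

Under the substitution, the integrand becomes 11r^2 + 55, so

    ∬_D (11x^2 + 11y^2 + 55) dA = ∫_{0}^{2π} ∫_{4}^{8} (11r^2 + 55) · r dr dθ.

Inner integral (in r): ∫_{4}^{8} (11r^2 + 55) · r dr = 11880.

Outer integral (in θ): ∫_{0}^{2π} (11880) dθ = 23760π.

Therefore ∬_D (11x^2 + 11y^2 + 55) dA = 23760π.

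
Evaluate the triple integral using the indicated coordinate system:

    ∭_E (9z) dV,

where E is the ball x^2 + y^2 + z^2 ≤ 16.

In spherical coordinates, x = ρ sin(φ) cos(θ), y = ρ sin(φ) sin(θ), z = ρ cos(φ), and dV = ρ^2 sin(φ) dρ dφ dθ.

The integrand becomes 9ρ cos(φ), so

    ∭_E (9z) dV = ∫_{0}^{2π} ∫_{0}^{π} ∫_{0}^{4} (9ρ cos(φ)) · ρ^2 sin(φ) dρ dφ dθ.

Inner (ρ): 288sin(2φ).
Middle (φ): 0.
Outer (θ): 0.

Therefore the triple integral equals 0.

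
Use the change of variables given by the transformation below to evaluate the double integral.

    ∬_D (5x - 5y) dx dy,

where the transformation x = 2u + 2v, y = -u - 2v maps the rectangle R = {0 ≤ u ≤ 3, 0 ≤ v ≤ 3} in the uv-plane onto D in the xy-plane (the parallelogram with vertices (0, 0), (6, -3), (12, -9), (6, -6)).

Compute the Jacobian determinant of (x, y) with respect to (u, v):

    ∂(x,y)/∂(u,v) = | 2  2 | = (2)(-2) - (2)(-1) = -2.
                   | -1  -2 |

Its absolute value is |J| = 2 (the area scaling factor).

Substituting x = 2u + 2v, y = -u - 2v into the integrand,

    5x - 5y → 15u + 20v,

so the integral becomes

    ∬_R (15u + 20v) · |J| du dv = ∫_0^3 ∫_0^3 (30u + 40v) dv du.

Inner (v): 90u + 180.
Outer (u): 945.

Therefore ∬_D (5x - 5y) dx dy = 945.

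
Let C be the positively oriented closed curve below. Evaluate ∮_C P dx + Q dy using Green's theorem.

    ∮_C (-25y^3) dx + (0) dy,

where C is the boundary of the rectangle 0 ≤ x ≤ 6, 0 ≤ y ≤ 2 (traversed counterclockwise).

Green's theorem converts the closed line integral into a double integral over the enclosed region D:

    ∮_C P dx + Q dy = ∬_D (∂Q/∂x - ∂P/∂y) dA.

Here P = -25y^3, Q = 0, so

    ∂Q/∂x = 0,    ∂P/∂y = -75y^2,
    ∂Q/∂x - ∂P/∂y = 75y^2.

D is the region 0 ≤ x ≤ 6, 0 ≤ y ≤ 2. Evaluating the double integral:

    ∬_D (75y^2) dA = ∫_0^{6} ∫_0^{2} (75y^2) dy dx.

Inner (y from 0 to 2): 200.
Outer (x from 0 to 6): 1200.

Therefore ∮_C P dx + Q dy = 1200.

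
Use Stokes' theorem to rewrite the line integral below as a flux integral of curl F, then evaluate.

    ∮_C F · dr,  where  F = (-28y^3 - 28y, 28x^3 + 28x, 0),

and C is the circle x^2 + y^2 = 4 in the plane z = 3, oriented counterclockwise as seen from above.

Let S be the flat disk x^2 + y^2 ≤ 4 in the plane z = 3, with upward unit normal n̂ = ẑ. By Stokes' theorem,

    ∮_C F · dr = ∬_S (∇ × F) · n̂ dS = ∬_D (curl F)_z dA,

where D is the disk x^2 + y^2 ≤ 4.

Compute the curl of F = (-28y^3 - 28y, 28x^3 + 28x, 0):
    (∇ × F)_x = ∂F_z/∂y - ∂F_y/∂z = 0,
    (∇ × F)_y = ∂F_x/∂z - ∂F_z/∂x = 0,
    (∇ × F)_z = ∂F_y/∂x - ∂F_x/∂y = 84x^2 + 84y^2 + 56.

On z = 3, (curl F)_z = 84x^2 + 84y^2 + 56.

Convert to polar (x = r cos θ, y = r sin θ, dA = r dr dθ); the integrand becomes 84r^2 + 56, so

    ∬_D (curl F)_z dA = ∫_0^{2π} ∫_0^{2} (84r^2 + 56) · r dr dθ.

Inner (r from 0 to 2): 448.
Outer (θ from 0 to 2π): 896π.

Therefore ∮_C F · dr = 896π.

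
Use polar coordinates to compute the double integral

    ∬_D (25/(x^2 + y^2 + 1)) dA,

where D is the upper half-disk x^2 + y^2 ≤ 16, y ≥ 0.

The region D is 0 ≤ r ≤ 4, 0 ≤ θ ≤ π in polar coordinates, where x = r cos(θ), y = r sin(θ), and dA = r dr dθ.

Under the substitution, the integrand becomes 25/(r^2 + 1), so

    ∬_D (25/(x^2 + y^2 + 1)) dA = ∫_{0}^{π} ∫_{0}^{4} (25/(r^2 + 1)) · r dr dθ.

Inner integral (in r): ∫_{0}^{4} (25/(r^2 + 1)) · r dr = 25log(17)/2.

Outer integral (in θ): ∫_{0}^{π} (25log(17)/2) dθ = 25π log(17)/2.

Therefore ∬_D (25/(x^2 + y^2 + 1)) dA = 25π log(17)/2.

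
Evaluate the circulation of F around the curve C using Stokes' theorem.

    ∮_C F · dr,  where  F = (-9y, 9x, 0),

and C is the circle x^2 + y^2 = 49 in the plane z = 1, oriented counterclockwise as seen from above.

Let S be the flat disk x^2 + y^2 ≤ 49 in the plane z = 1, with upward unit normal n̂ = ẑ. By Stokes' theorem,

    ∮_C F · dr = ∬_S (∇ × F) · n̂ dS = ∬_D (curl F)_z dA,

where D is the disk x^2 + y^2 ≤ 49.

Compute the curl of F = (-9y, 9x, 0):
    (∇ × F)_x = ∂F_z/∂y - ∂F_y/∂z = 0,
    (∇ × F)_y = ∂F_x/∂z - ∂F_z/∂x = 0,
    (∇ × F)_z = ∂F_y/∂x - ∂F_x/∂y = 18.

On z = 1, (curl F)_z = 18.

Convert to polar (x = r cos θ, y = r sin θ, dA = r dr dθ); the integrand becomes 18, so

    ∬_D (curl F)_z dA = ∫_0^{2π} ∫_0^{7} (18) · r dr dθ.

Inner (r from 0 to 7): 441.
Outer (θ from 0 to 2π): 882π.

Therefore ∮_C F · dr = 882π.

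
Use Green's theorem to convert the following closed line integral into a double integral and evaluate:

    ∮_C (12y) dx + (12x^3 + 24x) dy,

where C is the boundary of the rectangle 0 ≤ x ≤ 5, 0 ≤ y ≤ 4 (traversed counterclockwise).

Green's theorem converts the closed line integral into a double integral over the enclosed region D:

    ∮_C P dx + Q dy = ∬_D (∂Q/∂x - ∂P/∂y) dA.

Here P = 12y, Q = 12x^3 + 24x, so

    ∂Q/∂x = 36x^2 + 24,    ∂P/∂y = 12,
    ∂Q/∂x - ∂P/∂y = 36x^2 + 12.

D is the region 0 ≤ x ≤ 5, 0 ≤ y ≤ 4. Evaluating the double integral:

    ∬_D (36x^2 + 12) dA = ∫_0^{5} ∫_0^{4} (36x^2 + 12) dy dx.

Inner (y from 0 to 4): 144x^2 + 48.
Outer (x from 0 to 5): 6240.

Therefore ∮_C P dx + Q dy = 6240.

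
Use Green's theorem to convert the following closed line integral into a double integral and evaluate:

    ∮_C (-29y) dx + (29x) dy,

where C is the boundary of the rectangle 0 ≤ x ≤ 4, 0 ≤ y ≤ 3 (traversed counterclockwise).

Green's theorem converts the closed line integral into a double integral over the enclosed region D:

    ∮_C P dx + Q dy = ∬_D (∂Q/∂x - ∂P/∂y) dA.

Here P = -29y, Q = 29x, so

    ∂Q/∂x = 29,    ∂P/∂y = -29,
    ∂Q/∂x - ∂P/∂y = 58.

D is the region 0 ≤ x ≤ 4, 0 ≤ y ≤ 3. Evaluating the double integral:

    ∬_D (58) dA = ∫_0^{4} ∫_0^{3} (58) dy dx.

Inner (y from 0 to 3): 174.
Outer (x from 0 to 4): 696.

Therefore ∮_C P dx + Q dy = 696.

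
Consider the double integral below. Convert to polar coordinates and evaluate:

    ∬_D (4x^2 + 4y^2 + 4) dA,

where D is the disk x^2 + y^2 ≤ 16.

The region D is 0 ≤ r ≤ 4, 0 ≤ θ ≤ 2π in polar coordinates, where x = r cos(θ), y = r sin(θ), and dA = r dr dθ.

Under the substitution, the integrand becomes 4r^2 + 4, so

    ∬_D (4x^2 + 4y^2 + 4) dA = ∫_{0}^{2π} ∫_{0}^{4} (4r^2 + 4) · r dr dθ.

Inner integral (in r): ∫_{0}^{4} (4r^2 + 4) · r dr = 288.

Outer integral (in θ): ∫_{0}^{2π} (288) dθ = 576π.

Therefore ∬_D (4x^2 + 4y^2 + 4) dA = 576π.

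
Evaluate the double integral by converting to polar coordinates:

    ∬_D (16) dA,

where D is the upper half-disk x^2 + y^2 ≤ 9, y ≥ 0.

The region D is 0 ≤ r ≤ 3, 0 ≤ θ ≤ π in polar coordinates, where x = r cos(θ), y = r sin(θ), and dA = r dr dθ.

Under the substitution, the integrand becomes 16, so

    ∬_D (16) dA = ∫_{0}^{π} ∫_{0}^{3} (16) · r dr dθ.

Inner integral (in r): ∫_{0}^{3} (16) · r dr = 72.

Outer integral (in θ): ∫_{0}^{π} (72) dθ = 72π.

Therefore ∬_D (16) dA = 72π.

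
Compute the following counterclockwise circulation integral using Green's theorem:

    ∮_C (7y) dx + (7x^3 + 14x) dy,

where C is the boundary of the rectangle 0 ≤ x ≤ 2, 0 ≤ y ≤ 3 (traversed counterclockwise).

Green's theorem converts the closed line integral into a double integral over the enclosed region D:

    ∮_C P dx + Q dy = ∬_D (∂Q/∂x - ∂P/∂y) dA.

Here P = 7y, Q = 7x^3 + 14x, so

    ∂Q/∂x = 21x^2 + 14,    ∂P/∂y = 7,
    ∂Q/∂x - ∂P/∂y = 21x^2 + 7.

D is the region 0 ≤ x ≤ 2, 0 ≤ y ≤ 3. Evaluating the double integral:

    ∬_D (21x^2 + 7) dA = ∫_0^{2} ∫_0^{3} (21x^2 + 7) dy dx.

Inner (y from 0 to 3): 63x^2 + 21.
Outer (x from 0 to 2): 210.

Therefore ∮_C P dx + Q dy = 210.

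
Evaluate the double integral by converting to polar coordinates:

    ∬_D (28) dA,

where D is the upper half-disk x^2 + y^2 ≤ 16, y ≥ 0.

The region D is 0 ≤ r ≤ 4, 0 ≤ θ ≤ π in polar coordinates, where x = r cos(θ), y = r sin(θ), and dA = r dr dθ.

Under the substitution, the integrand becomes 28, so

    ∬_D (28) dA = ∫_{0}^{π} ∫_{0}^{4} (28) · r dr dθ.

Inner integral (in r): ∫_{0}^{4} (28) · r dr = 224.

Outer integral (in θ): ∫_{0}^{π} (224) dθ = 224π.

Therefore ∬_D (28) dA = 224π.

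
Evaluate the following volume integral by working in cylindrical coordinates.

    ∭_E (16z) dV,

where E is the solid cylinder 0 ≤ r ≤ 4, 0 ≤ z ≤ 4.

In cylindrical coordinates, x = r cos(θ), y = r sin(θ), z = z, and dV = r dr dθ dz.

The integrand becomes 16z, so

    ∭_E (16z) dV = ∫_{0}^{2π} ∫_{0}^{4} ∫_{0}^{4} (16z) · r dz dr dθ.

Inner (z): 128r.
Middle (r from 0 to 4): 1024.
Outer (θ): 2048π.

Therefore the triple integral equals 2048π.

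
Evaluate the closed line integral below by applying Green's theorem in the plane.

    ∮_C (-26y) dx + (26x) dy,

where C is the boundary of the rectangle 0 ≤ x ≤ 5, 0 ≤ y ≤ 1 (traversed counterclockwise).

Green's theorem converts the closed line integral into a double integral over the enclosed region D:

    ∮_C P dx + Q dy = ∬_D (∂Q/∂x - ∂P/∂y) dA.

Here P = -26y, Q = 26x, so

    ∂Q/∂x = 26,    ∂P/∂y = -26,
    ∂Q/∂x - ∂P/∂y = 52.

D is the region 0 ≤ x ≤ 5, 0 ≤ y ≤ 1. Evaluating the double integral:

    ∬_D (52) dA = ∫_0^{5} ∫_0^{1} (52) dy dx.

Inner (y from 0 to 1): 52.
Outer (x from 0 to 5): 260.

Therefore ∮_C P dx + Q dy = 260.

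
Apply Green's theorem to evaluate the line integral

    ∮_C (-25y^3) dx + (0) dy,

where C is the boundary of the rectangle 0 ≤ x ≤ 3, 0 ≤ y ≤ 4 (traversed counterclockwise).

Green's theorem converts the closed line integral into a double integral over the enclosed region D:

    ∮_C P dx + Q dy = ∬_D (∂Q/∂x - ∂P/∂y) dA.

Here P = -25y^3, Q = 0, so

    ∂Q/∂x = 0,    ∂P/∂y = -75y^2,
    ∂Q/∂x - ∂P/∂y = 75y^2.

D is the region 0 ≤ x ≤ 3, 0 ≤ y ≤ 4. Evaluating the double integral:

    ∬_D (75y^2) dA = ∫_0^{3} ∫_0^{4} (75y^2) dy dx.

Inner (y from 0 to 4): 1600.
Outer (x from 0 to 3): 4800.

Therefore ∮_C P dx + Q dy = 4800.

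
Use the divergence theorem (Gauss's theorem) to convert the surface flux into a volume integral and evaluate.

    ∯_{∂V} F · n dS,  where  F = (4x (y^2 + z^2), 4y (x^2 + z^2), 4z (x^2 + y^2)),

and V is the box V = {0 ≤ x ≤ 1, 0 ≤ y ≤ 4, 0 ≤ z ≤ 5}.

By the divergence theorem,

    ∯_{∂V} F · n dS = ∭_V (∇ · F) dV.

Compute the divergence:
    ∇ · F = ∂F_x/∂x + ∂F_y/∂y + ∂F_z/∂z = 4y^2 + 4z^2 + 4x^2 + 4z^2 + 4x^2 + 4y^2 = 8x^2 + 8y^2 + 8z^2.

V is a rectangular box, so dV = dx dy dz with 0 ≤ x ≤ 1, 0 ≤ y ≤ 4, 0 ≤ z ≤ 5.

Integrate (8x^2 + 8y^2 + 8z^2) over V as an iterated integral:

    ∭_V (∇·F) dV = ∫_0^{1} ∫_0^{4} ∫_0^{5} (8x^2 + 8y^2 + 8z^2) dz dy dx.

Inner (z from 0 to 5): 40x^2 + 40y^2 + 1000/3.
Middle (y from 0 to 4): 160x^2 + 6560/3.
Outer (x from 0 to 1): 2240.

Therefore ∯_{∂V} F · n dS = 2240.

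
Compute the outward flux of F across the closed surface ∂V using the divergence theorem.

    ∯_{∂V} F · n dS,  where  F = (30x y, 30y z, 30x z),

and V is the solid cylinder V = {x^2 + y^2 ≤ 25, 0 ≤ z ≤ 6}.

By the divergence theorem,

    ∯_{∂V} F · n dS = ∭_V (∇ · F) dV.

Compute the divergence:
    ∇ · F = ∂F_x/∂x + ∂F_y/∂y + ∂F_z/∂z = 30y + 30z + 30x = 30x + 30y + 30z.

In cylindrical coordinates, x = r cos(θ), y = r sin(θ), z = z, dV = r dr dθ dz, with 0 ≤ r ≤ 5, 0 ≤ θ ≤ 2π, 0 ≤ z ≤ 6.

The integrand, after substitution and multiplying by the volume element, becomes (30sqrt(2)r sin(θ + π/4) + 30z) · r, so

    ∭_V (∇·F) dV = ∫_0^{2π} ∫_0^{5} ∫_0^{6} (30sqrt(2)r sin(θ + π/4) + 30z) · r dz dr dθ.

Inner (z from 0 to 6): 180r (sqrt(2)r sin(θ + π/4) + 3).
Middle (r from 0 to 5): 7500sqrt(2)sin(θ + π/4) + 6750.
Outer (θ from 0 to 2π): 13500π.

Therefore ∯_{∂V} F · n dS = 13500π.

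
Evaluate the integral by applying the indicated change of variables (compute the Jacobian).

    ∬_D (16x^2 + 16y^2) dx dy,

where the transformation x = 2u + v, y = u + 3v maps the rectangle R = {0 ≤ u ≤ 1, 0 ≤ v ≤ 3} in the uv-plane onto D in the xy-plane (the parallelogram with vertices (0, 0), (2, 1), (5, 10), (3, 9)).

Compute the Jacobian determinant of (x, y) with respect to (u, v):

    ∂(x,y)/∂(u,v) = | 2  1 | = (2)(3) - (1)(1) = 5.
                   | 1  3 |

Its absolute value is |J| = 5 (the area scaling factor).

Substituting x = 2u + v, y = u + 3v into the integrand,

    16x^2 + 16y^2 → 80u^2 + 160u v + 160v^2,

so the integral becomes

    ∬_R (80u^2 + 160u v + 160v^2) · |J| du dv = ∫_0^1 ∫_0^3 (400u^2 + 800u v + 800v^2) dv du.

Inner (v): 1200u^2 + 3600u + 7200.
Outer (u): 9400.

Therefore ∬_D (16x^2 + 16y^2) dx dy = 9400.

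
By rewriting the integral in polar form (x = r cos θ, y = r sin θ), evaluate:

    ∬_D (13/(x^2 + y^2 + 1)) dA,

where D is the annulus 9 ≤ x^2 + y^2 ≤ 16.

The region D is 3 ≤ r ≤ 4, 0 ≤ θ ≤ 2π in polar coordinates, where x = r cos(θ), y = r sin(θ), and dA = r dr dθ.

Under the substitution, the integrand becomes 13/(r^2 + 1), so

    ∬_D (13/(x^2 + y^2 + 1)) dA = ∫_{0}^{2π} ∫_{3}^{4} (13/(r^2 + 1)) · r dr dθ.

Inner integral (in r): ∫_{3}^{4} (13/(r^2 + 1)) · r dr = log(24137569sqrt(170)/10000000).

Outer integral (in θ): ∫_{0}^{2π} (log(24137569sqrt(170)/10000000)) dθ = log((24137569sqrt(170)/10000000)^(2π)).

Therefore ∬_D (13/(x^2 + y^2 + 1)) dA = log((24137569sqrt(170)/10000000)^(2π)).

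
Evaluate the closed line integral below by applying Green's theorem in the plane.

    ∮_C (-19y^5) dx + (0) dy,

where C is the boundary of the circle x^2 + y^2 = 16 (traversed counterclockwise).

Green's theorem converts the closed line integral into a double integral over the enclosed region D:

    ∮_C P dx + Q dy = ∬_D (∂Q/∂x - ∂P/∂y) dA.

Here P = -19y^5, Q = 0, so

    ∂Q/∂x = 0,    ∂P/∂y = -95y^4,
    ∂Q/∂x - ∂P/∂y = 95y^4.

D is the region x^2 + y^2 ≤ 16. Evaluating the double integral:

In polar coordinates (x = r cos θ, y = r sin θ, dA = r dr dθ) the integrand becomes 95r^4sin(θ)^4, so

    ∬_D (95y^4) dA = ∫_0^{2π} ∫_0^{4} (95r^4sin(θ)^4) · r dr dθ.

Inner (r from 0 to 4): 194560sin(θ)^4/3.
Outer (θ from 0 to 2π): 48640π.

Therefore ∮_C P dx + Q dy = 48640π.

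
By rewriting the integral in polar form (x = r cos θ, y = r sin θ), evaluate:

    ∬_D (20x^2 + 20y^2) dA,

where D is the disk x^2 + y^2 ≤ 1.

The region D is 0 ≤ r ≤ 1, 0 ≤ θ ≤ 2π in polar coordinates, where x = r cos(θ), y = r sin(θ), and dA = r dr dθ.

Under the substitution, the integrand becomes 20r^2, so

    ∬_D (20x^2 + 20y^2) dA = ∫_{0}^{2π} ∫_{0}^{1} (20r^2) · r dr dθ.

Inner integral (in r): ∫_{0}^{1} (20r^2) · r dr = 5.

Outer integral (in θ): ∫_{0}^{2π} (5) dθ = 10π.

Therefore ∬_D (20x^2 + 20y^2) dA = 10π.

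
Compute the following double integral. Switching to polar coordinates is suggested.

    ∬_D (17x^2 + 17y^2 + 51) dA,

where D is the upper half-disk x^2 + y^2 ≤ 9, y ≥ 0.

The region D is 0 ≤ r ≤ 3, 0 ≤ θ ≤ π in polar coordinates, where x = r cos(θ), y = r sin(θ), and dA = r dr dθ.

Under the substitution, the integrand becomes 17r^2 + 51, so

    ∬_D (17x^2 + 17y^2 + 51) dA = ∫_{0}^{π} ∫_{0}^{3} (17r^2 + 51) · r dr dθ.

Inner integral (in r): ∫_{0}^{3} (17r^2 + 51) · r dr = 2295/4.

Outer integral (in θ): ∫_{0}^{π} (2295/4) dθ = 2295π/4.

Therefore ∬_D (17x^2 + 17y^2 + 51) dA = 2295π/4.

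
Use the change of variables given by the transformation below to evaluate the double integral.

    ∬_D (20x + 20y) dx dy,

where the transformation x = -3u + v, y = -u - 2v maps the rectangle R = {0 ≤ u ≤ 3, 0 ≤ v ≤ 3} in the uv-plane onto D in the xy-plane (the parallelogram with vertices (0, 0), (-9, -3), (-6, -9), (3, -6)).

Compute the Jacobian determinant of (x, y) with respect to (u, v):

    ∂(x,y)/∂(u,v) = | -3  1 | = (-3)(-2) - (1)(-1) = 7.
                   | -1  -2 |

Its absolute value is |J| = 7 (the area scaling factor).

Substituting x = -3u + v, y = -u - 2v into the integrand,

    20x + 20y → -80u - 20v,

so the integral becomes

    ∬_R (-80u - 20v) · |J| du dv = ∫_0^3 ∫_0^3 (-560u - 140v) dv du.

Inner (v): -1680u - 630.
Outer (u): -9450.

Therefore ∬_D (20x + 20y) dx dy = -9450.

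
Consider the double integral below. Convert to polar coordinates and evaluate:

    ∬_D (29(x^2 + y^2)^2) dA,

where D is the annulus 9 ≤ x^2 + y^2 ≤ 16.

The region D is 3 ≤ r ≤ 4, 0 ≤ θ ≤ 2π in polar coordinates, where x = r cos(θ), y = r sin(θ), and dA = r dr dθ.

Under the substitution, the integrand becomes 29r^4, so

    ∬_D (29(x^2 + y^2)^2) dA = ∫_{0}^{2π} ∫_{3}^{4} (29r^4) · r dr dθ.

Inner integral (in r): ∫_{3}^{4} (29r^4) · r dr = 97643/6.

Outer integral (in θ): ∫_{0}^{2π} (97643/6) dθ = 97643π/3.

Therefore ∬_D (29(x^2 + y^2)^2) dA = 97643π/3.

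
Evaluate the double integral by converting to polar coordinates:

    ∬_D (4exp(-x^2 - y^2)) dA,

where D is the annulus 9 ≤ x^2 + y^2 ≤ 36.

The region D is 3 ≤ r ≤ 6, 0 ≤ θ ≤ 2π in polar coordinates, where x = r cos(θ), y = r sin(θ), and dA = r dr dθ.

Under the substitution, the integrand becomes 4exp(-r^2), so

    ∬_D (4exp(-x^2 - y^2)) dA = ∫_{0}^{2π} ∫_{3}^{6} (4exp(-r^2)) · r dr dθ.

Inner integral (in r): ∫_{3}^{6} (4exp(-r^2)) · r dr = -(2 - 2exp(27))exp(-36).

Outer integral (in θ): ∫_{0}^{2π} (-(2 - 2exp(27))exp(-36)) dθ = -4π (1 - exp(27))exp(-36).

Therefore ∬_D (4exp(-x^2 - y^2)) dA = -4π (1 - exp(27))exp(-36).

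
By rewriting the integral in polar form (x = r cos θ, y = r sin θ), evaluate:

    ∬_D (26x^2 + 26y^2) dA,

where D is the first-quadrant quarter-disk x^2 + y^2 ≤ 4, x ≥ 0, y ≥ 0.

The region D is 0 ≤ r ≤ 2, 0 ≤ θ ≤ π/2 in polar coordinates, where x = r cos(θ), y = r sin(θ), and dA = r dr dθ.

Under the substitution, the integrand becomes 26r^2, so

    ∬_D (26x^2 + 26y^2) dA = ∫_{0}^{π/2} ∫_{0}^{2} (26r^2) · r dr dθ.

Inner integral (in r): ∫_{0}^{2} (26r^2) · r dr = 104.

Outer integral (in θ): ∫_{0}^{π/2} (104) dθ = 52π.

Therefore ∬_D (26x^2 + 26y^2) dA = 52π.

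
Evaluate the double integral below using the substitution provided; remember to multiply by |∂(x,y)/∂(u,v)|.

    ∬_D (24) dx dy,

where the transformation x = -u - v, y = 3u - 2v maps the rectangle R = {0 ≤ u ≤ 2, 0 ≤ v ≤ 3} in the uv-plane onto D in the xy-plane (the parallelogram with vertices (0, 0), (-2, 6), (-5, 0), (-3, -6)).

Compute the Jacobian determinant of (x, y) with respect to (u, v):

    ∂(x,y)/∂(u,v) = | -1  -1 | = (-1)(-2) - (-1)(3) = 5.
                   | 3  -2 |

Its absolute value is |J| = 5 (the area scaling factor).

Substituting x = -u - v, y = 3u - 2v into the integrand,

    24 → 24,

so the integral becomes

    ∬_R (24) · |J| du dv = ∫_0^2 ∫_0^3 (120) dv du.

Inner (v): 360.
Outer (u): 720.

Therefore ∬_D (24) dx dy = 720.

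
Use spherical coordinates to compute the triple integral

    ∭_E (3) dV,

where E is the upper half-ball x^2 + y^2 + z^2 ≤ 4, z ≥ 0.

In spherical coordinates, x = ρ sin(φ) cos(θ), y = ρ sin(φ) sin(θ), z = ρ cos(φ), and dV = ρ^2 sin(φ) dρ dφ dθ.

The integrand becomes 3, so

    ∭_E (3) dV = ∫_{0}^{2π} ∫_{0}^{π/2} ∫_{0}^{2} (3) · ρ^2 sin(φ) dρ dφ dθ.

Inner (ρ): 8sin(φ).
Middle (φ): 8.
Outer (θ): 16π.

Therefore the triple integral equals 16π.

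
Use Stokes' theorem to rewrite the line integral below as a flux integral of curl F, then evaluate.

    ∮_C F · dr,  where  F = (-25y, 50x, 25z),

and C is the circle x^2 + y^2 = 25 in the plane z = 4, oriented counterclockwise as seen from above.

Let S be the flat disk x^2 + y^2 ≤ 25 in the plane z = 4, with upward unit normal n̂ = ẑ. By Stokes' theorem,

    ∮_C F · dr = ∬_S (∇ × F) · n̂ dS = ∬_D (curl F)_z dA,

where D is the disk x^2 + y^2 ≤ 25.

Compute the curl of F = (-25y, 50x, 25z):
    (∇ × F)_x = ∂F_z/∂y - ∂F_y/∂z = 0,
    (∇ × F)_y = ∂F_x/∂z - ∂F_z/∂x = 0,
    (∇ × F)_z = ∂F_y/∂x - ∂F_x/∂y = 75.

On z = 4, (curl F)_z = 75.

Convert to polar (x = r cos θ, y = r sin θ, dA = r dr dθ); the integrand becomes 75, so

    ∬_D (curl F)_z dA = ∫_0^{2π} ∫_0^{5} (75) · r dr dθ.

Inner (r from 0 to 5): 1875/2.
Outer (θ from 0 to 2π): 1875π.

Therefore ∮_C F · dr = 1875π.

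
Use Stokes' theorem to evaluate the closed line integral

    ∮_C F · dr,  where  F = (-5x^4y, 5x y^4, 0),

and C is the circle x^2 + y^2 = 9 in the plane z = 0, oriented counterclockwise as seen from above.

Let S be the flat disk x^2 + y^2 ≤ 9 in the plane z = 0, with upward unit normal n̂ = ẑ. By Stokes' theorem,

    ∮_C F · dr = ∬_S (∇ × F) · n̂ dS = ∬_D (curl F)_z dA,

where D is the disk x^2 + y^2 ≤ 9.

Compute the curl of F = (-5x^4y, 5x y^4, 0):
    (∇ × F)_x = ∂F_z/∂y - ∂F_y/∂z = 0,
    (∇ × F)_y = ∂F_x/∂z - ∂F_z/∂x = 0,
    (∇ × F)_z = ∂F_y/∂x - ∂F_x/∂y = 5x^4 + 5y^4.

On z = 0, (curl F)_z = 5x^4 + 5y^4.

Convert to polar (x = r cos θ, y = r sin θ, dA = r dr dθ); the integrand becomes 5r^4(sin(θ)^4 + cos(θ)^4), so

    ∬_D (curl F)_z dA = ∫_0^{2π} ∫_0^{3} (5r^4(sin(θ)^4 + cos(θ)^4)) · r dr dθ.

Inner (r from 0 to 3): 1215sin(θ)^4/2 + 1215cos(θ)^4/2.
Outer (θ from 0 to 2π): 3645π/4.

Therefore ∮_C F · dr = 3645π/4.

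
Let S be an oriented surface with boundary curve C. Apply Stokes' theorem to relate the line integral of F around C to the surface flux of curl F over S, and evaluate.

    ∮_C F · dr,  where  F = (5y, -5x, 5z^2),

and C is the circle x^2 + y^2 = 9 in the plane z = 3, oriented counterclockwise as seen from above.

Let S be the flat disk x^2 + y^2 ≤ 9 in the plane z = 3, with upward unit normal n̂ = ẑ. By Stokes' theorem,

    ∮_C F · dr = ∬_S (∇ × F) · n̂ dS = ∬_D (curl F)_z dA,

where D is the disk x^2 + y^2 ≤ 9.

Compute the curl of F = (5y, -5x, 5z^2):
    (∇ × F)_x = ∂F_z/∂y - ∂F_y/∂z = 0,
    (∇ × F)_y = ∂F_x/∂z - ∂F_z/∂x = 0,
    (∇ × F)_z = ∂F_y/∂x - ∂F_x/∂y = -10.

On z = 3, (curl F)_z = -10.

Convert to polar (x = r cos θ, y = r sin θ, dA = r dr dθ); the integrand becomes -10, so

    ∬_D (curl F)_z dA = ∫_0^{2π} ∫_0^{3} (-10) · r dr dθ.

Inner (r from 0 to 3): -45.
Outer (θ from 0 to 2π): -90π.

Therefore ∮_C F · dr = -90π.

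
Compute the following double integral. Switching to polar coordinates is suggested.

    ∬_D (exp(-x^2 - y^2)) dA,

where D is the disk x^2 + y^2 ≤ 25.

The region D is 0 ≤ r ≤ 5, 0 ≤ θ ≤ 2π in polar coordinates, where x = r cos(θ), y = r sin(θ), and dA = r dr dθ.

Under the substitution, the integrand becomes exp(-r^2), so

    ∬_D (exp(-x^2 - y^2)) dA = ∫_{0}^{2π} ∫_{0}^{5} (exp(-r^2)) · r dr dθ.

Inner integral (in r): ∫_{0}^{5} (exp(-r^2)) · r dr = -(1 - exp(25))exp(-25)/2.

Outer integral (in θ): ∫_{0}^{2π} (-(1 - exp(25))exp(-25)/2) dθ = -π exp(-25) + π.

Therefore ∬_D (exp(-x^2 - y^2)) dA = -π exp(-25) + π.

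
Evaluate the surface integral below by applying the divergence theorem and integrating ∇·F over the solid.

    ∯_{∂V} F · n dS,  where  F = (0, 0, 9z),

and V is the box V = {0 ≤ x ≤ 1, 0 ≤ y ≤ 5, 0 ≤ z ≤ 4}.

By the divergence theorem,

    ∯_{∂V} F · n dS = ∭_V (∇ · F) dV.

Compute the divergence:
    ∇ · F = ∂F_x/∂x + ∂F_y/∂y + ∂F_z/∂z = 0 + 0 + 9 = 9.

V is a rectangular box, so dV = dx dy dz with 0 ≤ x ≤ 1, 0 ≤ y ≤ 5, 0 ≤ z ≤ 4.

Integrate (9) over V as an iterated integral:

    ∭_V (∇·F) dV = ∫_0^{1} ∫_0^{5} ∫_0^{4} (9) dz dy dx.

Inner (z from 0 to 4): 36.
Middle (y from 0 to 5): 180.
Outer (x from 0 to 1): 180.

Therefore ∯_{∂V} F · n dS = 180.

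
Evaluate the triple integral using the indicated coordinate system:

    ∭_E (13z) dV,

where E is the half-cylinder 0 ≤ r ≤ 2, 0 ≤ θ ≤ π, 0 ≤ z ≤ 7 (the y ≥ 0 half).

In cylindrical coordinates, x = r cos(θ), y = r sin(θ), z = z, and dV = r dr dθ dz.

The integrand becomes 13z, so

    ∭_E (13z) dV = ∫_{0}^{π} ∫_{0}^{2} ∫_{0}^{7} (13z) · r dz dr dθ.

Inner (z): 637r/2.
Middle (r from 0 to 2): 637.
Outer (θ): 637π.

Therefore the triple integral equals 637π.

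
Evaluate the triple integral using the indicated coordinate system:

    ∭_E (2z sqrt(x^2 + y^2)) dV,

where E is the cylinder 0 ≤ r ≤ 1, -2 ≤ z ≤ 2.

In cylindrical coordinates, x = r cos(θ), y = r sin(θ), z = z, and dV = r dr dθ dz.

The integrand becomes 2r z, so

    ∭_E (2z sqrt(x^2 + y^2)) dV = ∫_{0}^{2π} ∫_{0}^{1} ∫_{-2}^{2} (2r z) · r dz dr dθ.

Inner (z): 0.
Middle (r from 0 to 1): 0.
Outer (θ): 0.

Therefore the triple integral equals 0.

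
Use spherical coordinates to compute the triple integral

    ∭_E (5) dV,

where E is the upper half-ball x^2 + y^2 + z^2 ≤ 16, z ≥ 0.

In spherical coordinates, x = ρ sin(φ) cos(θ), y = ρ sin(φ) sin(θ), z = ρ cos(φ), and dV = ρ^2 sin(φ) dρ dφ dθ.

The integrand becomes 5, so

    ∭_E (5) dV = ∫_{0}^{2π} ∫_{0}^{π/2} ∫_{0}^{4} (5) · ρ^2 sin(φ) dρ dφ dθ.

Inner (ρ): 320sin(φ)/3.
Middle (φ): 320/3.
Outer (θ): 640π/3.

Therefore the triple integral equals 640π/3.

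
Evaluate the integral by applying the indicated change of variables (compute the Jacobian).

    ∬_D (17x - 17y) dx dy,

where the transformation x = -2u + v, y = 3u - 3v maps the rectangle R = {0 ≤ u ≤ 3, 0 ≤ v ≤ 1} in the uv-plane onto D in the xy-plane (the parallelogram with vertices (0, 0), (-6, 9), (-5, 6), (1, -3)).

Compute the Jacobian determinant of (x, y) with respect to (u, v):

    ∂(x,y)/∂(u,v) = | -2  1 | = (-2)(-3) - (1)(3) = 3.
                   | 3  -3 |

Its absolute value is |J| = 3 (the area scaling factor).

Substituting x = -2u + v, y = 3u - 3v into the integrand,

    17x - 17y → -85u + 68v,

so the integral becomes

    ∬_R (-85u + 68v) · |J| du dv = ∫_0^3 ∫_0^1 (-255u + 204v) dv du.

Inner (v): 102 - 255u.
Outer (u): -1683/2.

Therefore ∬_D (17x - 17y) dx dy = -1683/2.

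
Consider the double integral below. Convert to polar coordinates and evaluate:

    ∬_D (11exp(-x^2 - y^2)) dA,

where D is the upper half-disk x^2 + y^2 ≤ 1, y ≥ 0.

The region D is 0 ≤ r ≤ 1, 0 ≤ θ ≤ π in polar coordinates, where x = r cos(θ), y = r sin(θ), and dA = r dr dθ.

Under the substitution, the integrand becomes 11exp(-r^2), so

    ∬_D (11exp(-x^2 - y^2)) dA = ∫_{0}^{π} ∫_{0}^{1} (11exp(-r^2)) · r dr dθ.

Inner integral (in r): ∫_{0}^{1} (11exp(-r^2)) · r dr = 11/2 - 11exp(-1)/2.

Outer integral (in θ): ∫_{0}^{π} (11/2 - 11exp(-1)/2) dθ = -11π (1 - e)exp(-1)/2.

Therefore ∬_D (11exp(-x^2 - y^2)) dA = -11π (1 - e)exp(-1)/2.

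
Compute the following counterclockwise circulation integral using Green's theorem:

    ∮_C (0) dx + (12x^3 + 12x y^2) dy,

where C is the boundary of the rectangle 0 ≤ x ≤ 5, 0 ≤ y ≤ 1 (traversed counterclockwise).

Green's theorem converts the closed line integral into a double integral over the enclosed region D:

    ∮_C P dx + Q dy = ∬_D (∂Q/∂x - ∂P/∂y) dA.

Here P = 0, Q = 12x^3 + 12x y^2, so

    ∂Q/∂x = 36x^2 + 12y^2,    ∂P/∂y = 0,
    ∂Q/∂x - ∂P/∂y = 36x^2 + 12y^2.

D is the region 0 ≤ x ≤ 5, 0 ≤ y ≤ 1. Evaluating the double integral:

    ∬_D (36x^2 + 12y^2) dA = ∫_0^{5} ∫_0^{1} (36x^2 + 12y^2) dy dx.

Inner (y from 0 to 1): 36x^2 + 4.
Outer (x from 0 to 5): 1520.

Therefore ∮_C P dx + Q dy = 1520.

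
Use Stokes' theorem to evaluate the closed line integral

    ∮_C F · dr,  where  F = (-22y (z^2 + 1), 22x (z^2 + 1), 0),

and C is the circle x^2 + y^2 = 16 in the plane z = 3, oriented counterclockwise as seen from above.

Let S be the flat disk x^2 + y^2 ≤ 16 in the plane z = 3, with upward unit normal n̂ = ẑ. By Stokes' theorem,

    ∮_C F · dr = ∬_S (∇ × F) · n̂ dS = ∬_D (curl F)_z dA,

where D is the disk x^2 + y^2 ≤ 16.

Compute the curl of F = (-22y (z^2 + 1), 22x (z^2 + 1), 0):
    (∇ × F)_x = ∂F_z/∂y - ∂F_y/∂z = -44x z,
    (∇ × F)_y = ∂F_x/∂z - ∂F_z/∂x = -44y z,
    (∇ × F)_z = ∂F_y/∂x - ∂F_x/∂y = 44z^2 + 44.

On z = 3, (curl F)_z = 440.

Convert to polar (x = r cos θ, y = r sin θ, dA = r dr dθ); the integrand becomes 440, so

    ∬_D (curl F)_z dA = ∫_0^{2π} ∫_0^{4} (440) · r dr dθ.

Inner (r from 0 to 4): 3520.
Outer (θ from 0 to 2π): 7040π.

Therefore ∮_C F · dr = 7040π.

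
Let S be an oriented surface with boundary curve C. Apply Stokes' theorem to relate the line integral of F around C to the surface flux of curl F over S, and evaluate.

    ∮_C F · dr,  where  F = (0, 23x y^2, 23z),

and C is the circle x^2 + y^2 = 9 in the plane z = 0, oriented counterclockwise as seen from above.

Let S be the flat disk x^2 + y^2 ≤ 9 in the plane z = 0, with upward unit normal n̂ = ẑ. By Stokes' theorem,

    ∮_C F · dr = ∬_S (∇ × F) · n̂ dS = ∬_D (curl F)_z dA,

where D is the disk x^2 + y^2 ≤ 9.

Compute the curl of F = (0, 23x y^2, 23z):
    (∇ × F)_x = ∂F_z/∂y - ∂F_y/∂z = 0,
    (∇ × F)_y = ∂F_x/∂z - ∂F_z/∂x = 0,
    (∇ × F)_z = ∂F_y/∂x - ∂F_x/∂y = 23y^2.

On z = 0, (curl F)_z = 23y^2.

Convert to polar (x = r cos θ, y = r sin θ, dA = r dr dθ); the integrand becomes 23r^2sin(θ)^2, so

    ∬_D (curl F)_z dA = ∫_0^{2π} ∫_0^{3} (23r^2sin(θ)^2) · r dr dθ.

Inner (r from 0 to 3): 1863sin(θ)^2/4.
Outer (θ from 0 to 2π): 1863π/4.

Therefore ∮_C F · dr = 1863π/4.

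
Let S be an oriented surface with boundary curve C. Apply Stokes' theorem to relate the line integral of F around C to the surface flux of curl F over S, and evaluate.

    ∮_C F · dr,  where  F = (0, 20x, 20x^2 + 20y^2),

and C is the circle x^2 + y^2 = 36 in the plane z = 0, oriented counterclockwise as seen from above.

Let S be the flat disk x^2 + y^2 ≤ 36 in the plane z = 0, with upward unit normal n̂ = ẑ. By Stokes' theorem,

    ∮_C F · dr = ∬_S (∇ × F) · n̂ dS = ∬_D (curl F)_z dA,

where D is the disk x^2 + y^2 ≤ 36.

Compute the curl of F = (0, 20x, 20x^2 + 20y^2):
    (∇ × F)_x = ∂F_z/∂y - ∂F_y/∂z = 40y,
    (∇ × F)_y = ∂F_x/∂z - ∂F_z/∂x = -40x,
    (∇ × F)_z = ∂F_y/∂x - ∂F_x/∂y = 20.

On z = 0, (curl F)_z = 20.

Convert to polar (x = r cos θ, y = r sin θ, dA = r dr dθ); the integrand becomes 20, so

    ∬_D (curl F)_z dA = ∫_0^{2π} ∫_0^{6} (20) · r dr dθ.

Inner (r from 0 to 6): 360.
Outer (θ from 0 to 2π): 720π.

Therefore ∮_C F · dr = 720π.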